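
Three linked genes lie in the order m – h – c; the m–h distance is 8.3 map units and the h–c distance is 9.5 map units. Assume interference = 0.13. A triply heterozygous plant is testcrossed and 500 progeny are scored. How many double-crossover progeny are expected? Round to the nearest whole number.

3

Map distances give recombination frequencies of 0.083 and 0.095 for the two intervals.
With interference 0.13 (so coincidence = 0.87), expected double-crossover frequency = 0.083 × 0.095 × 0.87 = 0.00686.
Expected number = 0.00686 × 500 = 3.43 ≈ 3.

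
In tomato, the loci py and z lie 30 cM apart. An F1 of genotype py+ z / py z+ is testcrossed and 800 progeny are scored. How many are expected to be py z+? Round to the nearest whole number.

A map distance of 30 cM corresponds to a recombination frequency of 0.300.
The F1 is py+ z / py z+, so py z+ is a parental gamete class with expected frequency (1 − r)/2 = 0.700/2 = 0.3500.
Expected number = 0.3500 × 800 = 280.00 ≈ 280.

280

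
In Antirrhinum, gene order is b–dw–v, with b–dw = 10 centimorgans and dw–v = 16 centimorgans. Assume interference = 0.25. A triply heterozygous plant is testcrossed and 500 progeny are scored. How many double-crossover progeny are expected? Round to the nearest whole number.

Map distances give recombination frequencies of 0.100 and 0.160 for the two intervals.
With interference 0.25 (so coincidence = 0.75), expected double-crossover frequency = 0.100 × 0.160 × 0.75 = 0.01200.
Expected number = 0.01200 × 500 = 6.00 ≈ 6.

6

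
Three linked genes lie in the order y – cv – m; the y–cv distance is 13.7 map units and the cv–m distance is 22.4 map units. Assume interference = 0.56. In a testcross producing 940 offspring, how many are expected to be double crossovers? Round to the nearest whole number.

Map distances give recombination frequencies of 0.137 and 0.224 for the two intervals.
With interference 0.56 (so coincidence = 0.44), expected double-crossover frequency = 0.137 × 0.224 × 0.44 = 0.01350.
Expected number = 0.01350 × 940 = 12.69 ≈ 13.

13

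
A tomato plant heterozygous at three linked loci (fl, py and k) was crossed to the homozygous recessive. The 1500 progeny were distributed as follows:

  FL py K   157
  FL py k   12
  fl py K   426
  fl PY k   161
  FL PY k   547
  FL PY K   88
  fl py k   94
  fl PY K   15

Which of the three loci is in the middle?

The two most frequent reciprocal classes, FL PY k and fl py K, are the parental types, so the F1 was FL PY k / fl py K.
The two rarest classes, FL py k and fl PY K, are the double crossovers. Comparing them with the parentals, only the py allele has switched, so py is the middle locus and the order is fl – py – k.

py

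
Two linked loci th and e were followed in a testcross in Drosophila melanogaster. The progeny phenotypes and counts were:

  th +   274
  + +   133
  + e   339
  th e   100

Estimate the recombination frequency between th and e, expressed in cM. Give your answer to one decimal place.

The two most frequent classes, + e (339) and th + (274), are the parental types, so the F1 was + e / th +.
The recombinant classes are + + and th e: 133 + 100 = 233.
Recombination frequency = 233/846 = 0.2754 ≈ 27.5%, i.e. 27.5 cM.

27.5 cM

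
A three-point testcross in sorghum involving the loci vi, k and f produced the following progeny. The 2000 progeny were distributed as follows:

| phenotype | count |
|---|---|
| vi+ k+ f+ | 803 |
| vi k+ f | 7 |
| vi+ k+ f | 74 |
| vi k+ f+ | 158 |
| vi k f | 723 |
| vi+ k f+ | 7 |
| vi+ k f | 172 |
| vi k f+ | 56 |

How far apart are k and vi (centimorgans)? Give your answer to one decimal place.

The two most frequent reciprocal classes, vi k f and vi+ k+ f+, are the parental types, so the F1 was vi k f / vi+ k+ f+.
The two rarest classes, vi k+ f and vi+ k f+, are the double crossovers. Comparing them with the parentals, only the k allele has switched, so k is the middle locus and the order is vi – k – f.
Crossovers in the vi–k interval produce the single-crossover classes vi+ k f and vi k+ f+ (172 + 158 = 330) plus the double crossovers (14).
RF(vi–k) = (330 + 14) / 2000 = 344/2000 = 0.1720 → 17.2 centimorgans.

17.2 centimorgans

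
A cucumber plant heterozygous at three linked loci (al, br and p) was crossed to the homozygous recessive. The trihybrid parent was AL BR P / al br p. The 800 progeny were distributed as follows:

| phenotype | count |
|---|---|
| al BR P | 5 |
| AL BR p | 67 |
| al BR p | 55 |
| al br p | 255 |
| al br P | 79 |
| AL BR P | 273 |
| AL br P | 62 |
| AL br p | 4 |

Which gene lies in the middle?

The two rarest classes, al BR P and AL br p, are the double crossovers. Comparing them with the parentals, only the al allele has switched, so al is the middle locus and the order is p – al – br.

al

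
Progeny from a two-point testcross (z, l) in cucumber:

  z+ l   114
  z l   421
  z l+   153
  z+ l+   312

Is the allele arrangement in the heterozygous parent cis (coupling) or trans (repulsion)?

The two most frequent classes are z+ l+ (312) and z l (421); these are the parental (non-recombinant) types.
So the F1 carried z+ l+ on one chromosome and z l on the other — the recessive alleles are on the same chromosome (cis / coupling).

cis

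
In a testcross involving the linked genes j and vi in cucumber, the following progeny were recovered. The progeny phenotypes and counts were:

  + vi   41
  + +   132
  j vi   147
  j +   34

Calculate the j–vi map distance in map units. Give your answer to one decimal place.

The two most frequent classes, + + (132) and j vi (147), are the parental types, so the F1 was + + / j vi.
The recombinant classes are + vi and j +: 41 + 34 = 75.
Recombination frequency = 75/354 = 0.2119 ≈ 21.2%, i.e. 21.2 map units.

21.2 map units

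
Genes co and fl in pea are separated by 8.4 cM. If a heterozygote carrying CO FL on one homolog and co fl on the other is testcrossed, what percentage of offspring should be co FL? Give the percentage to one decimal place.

A map distance of 8.4 cM corresponds to a recombination frequency of 0.084.
The F1 is CO FL / co fl, so co FL is a recombinant gamete class with expected frequency r/2 = 0.084/2 = 0.0420.
That is 0.0420 = 4.2% of the progeny.

4.2%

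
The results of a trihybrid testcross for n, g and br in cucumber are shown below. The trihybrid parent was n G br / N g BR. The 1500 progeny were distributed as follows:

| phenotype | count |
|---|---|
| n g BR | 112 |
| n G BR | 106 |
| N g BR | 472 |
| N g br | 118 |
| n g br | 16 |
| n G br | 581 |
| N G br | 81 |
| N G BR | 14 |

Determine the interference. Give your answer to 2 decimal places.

The two rarest classes, n g br and N G BR, are the double crossovers. Comparing them with the parentals, only the g allele has switched, so g is the middle locus and the order is br – g – n.
br–g: (224 + 30)/1500 = 0.1693; g–n: (193 + 30)/1500 = 0.1487.
Expected DCO frequency = 0.1693 × 0.1487 ≈ 0.02517; observed = 30/1500 ≈ 0.02000.
Coefficient of coincidence = 0.02000/0.02517 ≈ 0.79; interference = 1 − 0.79 = 0.21.

0.21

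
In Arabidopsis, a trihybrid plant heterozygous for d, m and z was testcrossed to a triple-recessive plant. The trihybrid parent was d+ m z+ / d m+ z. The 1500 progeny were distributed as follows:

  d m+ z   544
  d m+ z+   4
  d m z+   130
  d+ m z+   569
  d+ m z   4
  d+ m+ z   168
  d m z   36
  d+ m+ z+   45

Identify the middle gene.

The two rarest classes, d+ m z and d m+ z+, are the double crossovers. Comparing them with the parentals, only the z allele has switched, so z is the middle locus and the order is m – z – d.

z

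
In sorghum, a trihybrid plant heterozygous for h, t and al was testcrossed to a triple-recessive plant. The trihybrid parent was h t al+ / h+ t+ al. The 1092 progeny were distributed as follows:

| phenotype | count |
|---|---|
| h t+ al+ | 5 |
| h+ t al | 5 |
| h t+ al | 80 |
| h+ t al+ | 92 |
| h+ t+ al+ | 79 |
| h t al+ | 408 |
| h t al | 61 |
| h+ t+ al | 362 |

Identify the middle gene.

t

The two rarest classes, h t+ al+ and h+ t al, are the double crossovers. Comparing them with the parentals, only the t allele has switched, so t is the middle locus and the order is h – t – al.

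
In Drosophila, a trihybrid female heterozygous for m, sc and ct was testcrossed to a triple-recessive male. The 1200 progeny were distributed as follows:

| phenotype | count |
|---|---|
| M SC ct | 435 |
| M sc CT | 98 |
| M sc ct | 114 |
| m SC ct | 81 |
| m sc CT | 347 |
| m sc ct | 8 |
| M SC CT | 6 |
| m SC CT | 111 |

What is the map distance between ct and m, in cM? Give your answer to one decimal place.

The two most frequent reciprocal classes, M SC ct and m sc CT, are the parental types, so the F1 was M SC ct / m sc CT.
The two rarest classes, M SC CT and m sc ct, are the double crossovers. Comparing them with the parentals, only the ct allele has switched, so ct is the middle locus and the order is sc – ct – m.
Crossovers in the ct–m interval produce the single-crossover classes m SC ct and M sc CT (81 + 98 = 179) plus the double crossovers (14).
RF(ct–m) = (179 + 14) / 1200 = 193/1200 = 0.1608 → 16.1 cM.

16.1 cM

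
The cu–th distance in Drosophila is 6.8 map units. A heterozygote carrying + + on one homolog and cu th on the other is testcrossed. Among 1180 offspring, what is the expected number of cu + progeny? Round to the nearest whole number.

A map distance of 6.8 map units corresponds to a recombination frequency of 0.068.
The F1 is + + / cu th, so cu + is a recombinant gamete class with expected frequency r/2 = 0.068/2 = 0.0340.
Expected number = 0.0340 × 1180 = 40.12 ≈ 40.

40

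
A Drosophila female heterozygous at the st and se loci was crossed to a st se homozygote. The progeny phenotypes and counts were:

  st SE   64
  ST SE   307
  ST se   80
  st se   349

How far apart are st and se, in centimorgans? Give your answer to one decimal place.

18.0 centimorgans

The two most frequent classes, ST SE (307) and st se (349), are the parental types, so the F1 was ST SE / st se.
The recombinant classes are ST se and st SE: 80 + 64 = 144.
Recombination frequency = 144/800 = 0.1800 ≈ 18.0%, i.e. 18.0 centimorgans.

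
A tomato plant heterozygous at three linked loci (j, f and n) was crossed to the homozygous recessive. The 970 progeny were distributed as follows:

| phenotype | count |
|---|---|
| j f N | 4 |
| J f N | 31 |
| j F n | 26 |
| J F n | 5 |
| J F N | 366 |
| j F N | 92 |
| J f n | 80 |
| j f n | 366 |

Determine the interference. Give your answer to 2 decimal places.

0.27

The two most frequent reciprocal classes, J F N and j f n, are the parental types, so the F1 was J F N / j f n.
The two rarest classes, J F n and j f N, are the double crossovers. Comparing them with the parentals, only the n allele has switched, so n is the middle locus and the order is f – n – j.
f–n: (57 + 9)/970 = 0.0680; n–j: (172 + 9)/970 = 0.1866.
Expected DCO frequency = 0.0680 × 0.1866 ≈ 0.01269; observed = 9/970 ≈ 0.00928.
Coefficient of coincidence = 0.00928/0.01269 ≈ 0.73; interference = 1 − 0.73 = 0.27.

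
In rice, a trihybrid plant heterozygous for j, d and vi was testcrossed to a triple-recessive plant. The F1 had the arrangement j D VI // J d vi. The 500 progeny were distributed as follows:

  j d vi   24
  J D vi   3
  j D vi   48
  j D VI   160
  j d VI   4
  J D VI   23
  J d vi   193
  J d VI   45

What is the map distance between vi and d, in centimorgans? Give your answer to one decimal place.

The two rarest classes, j d VI and J D vi, are the double crossovers. Comparing them with the parentals, only the d allele has switched, so d is the middle locus and the order is j – d – vi.
Crossovers in the d–vi interval produce the single-crossover classes j D vi and J d VI (48 + 45 = 93) plus the double crossovers (7).
RF(d–vi) = (93 + 7) / 500 = 100/500 = 0.2000 → 20.0 centimorgans.

20.0 centimorgans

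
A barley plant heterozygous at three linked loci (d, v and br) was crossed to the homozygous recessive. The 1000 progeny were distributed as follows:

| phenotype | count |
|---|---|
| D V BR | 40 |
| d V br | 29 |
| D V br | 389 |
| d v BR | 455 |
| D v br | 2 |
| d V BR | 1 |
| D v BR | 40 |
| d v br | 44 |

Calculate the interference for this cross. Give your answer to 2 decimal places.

The two most frequent reciprocal classes, d v BR and D V br, are the parental types, so the F1 was d v BR / D V br.
The two rarest classes, d V BR and D v br, are the double crossovers. Comparing them with the parentals, only the v allele has switched, so v is the middle locus and the order is d – v – br.
d–v: (69 + 3)/1000 = 0.0720; v–br: (84 + 3)/1000 = 0.0870.
Expected DCO frequency = 0.0720 × 0.0870 ≈ 0.00626; observed = 3/1000 ≈ 0.00300.
Coefficient of coincidence = 0.00300/0.00626 ≈ 0.48; interference = 1 − 0.48 = 0.52.

0.52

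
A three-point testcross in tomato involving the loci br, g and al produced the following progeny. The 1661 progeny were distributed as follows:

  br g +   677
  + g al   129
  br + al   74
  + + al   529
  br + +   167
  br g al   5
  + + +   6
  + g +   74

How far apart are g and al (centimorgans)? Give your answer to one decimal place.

18.5 centimorgans

The two most frequent reciprocal classes, br g + and + + al, are the parental types, so the F1 was br g + / + + al.
The two rarest classes, br g al and + + +, are the double crossovers. Comparing them with the parentals, only the al allele has switched, so al is the middle locus and the order is g – al – br.
Crossovers in the g–al interval produce the single-crossover classes br + + and + g al (167 + 129 = 296) plus the double crossovers (11).
RF(g–al) = (296 + 11) / 1661 = 307/1661 = 0.1848 → 18.5 centimorgans.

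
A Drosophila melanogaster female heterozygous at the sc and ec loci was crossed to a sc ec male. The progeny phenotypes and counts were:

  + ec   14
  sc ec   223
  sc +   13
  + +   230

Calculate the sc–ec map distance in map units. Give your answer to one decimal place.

5.6 map units

The two most frequent classes, + + (230) and sc ec (223), are the parental types, so the F1 was + + / sc ec.
The recombinant classes are + ec and sc +: 14 + 13 = 27.
Recombination frequency = 27/480 = 0.0563 ≈ 5.6%, i.e. 5.6 map units.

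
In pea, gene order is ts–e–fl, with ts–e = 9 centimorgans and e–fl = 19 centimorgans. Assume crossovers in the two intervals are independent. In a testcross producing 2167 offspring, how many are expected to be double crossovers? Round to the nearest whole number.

37

Map distances give recombination frequencies of 0.090 and 0.190 for the two intervals.
With no interference, expected double-crossover frequency = 0.090 × 0.190 = 0.01710.
Expected number = 0.01710 × 2167 = 37.06 ≈ 37.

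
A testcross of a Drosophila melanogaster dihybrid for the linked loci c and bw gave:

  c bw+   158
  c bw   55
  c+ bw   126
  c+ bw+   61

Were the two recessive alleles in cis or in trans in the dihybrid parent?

The two most frequent classes are c+ bw (126) and c bw+ (158); these are the parental (non-recombinant) types.
So the F1 carried c+ bw on one chromosome and c bw+ on the other — the recessive alleles are on opposite chromosomes (trans / repulsion).

trans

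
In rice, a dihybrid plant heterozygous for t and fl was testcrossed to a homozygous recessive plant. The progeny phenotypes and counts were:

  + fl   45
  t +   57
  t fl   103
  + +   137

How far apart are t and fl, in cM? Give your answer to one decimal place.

29.8 cM

The two most frequent classes, + + (137) and t fl (103), are the parental types, so the F1 was + + / t fl.
The recombinant classes are + fl and t +: 45 + 57 = 102.
Recombination frequency = 102/342 = 0.2982 ≈ 29.8%, i.e. 29.8 cM.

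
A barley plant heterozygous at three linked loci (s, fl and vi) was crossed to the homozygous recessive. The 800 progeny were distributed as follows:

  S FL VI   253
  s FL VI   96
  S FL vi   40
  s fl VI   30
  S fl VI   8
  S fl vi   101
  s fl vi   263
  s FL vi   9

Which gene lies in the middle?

The two most frequent reciprocal classes, S FL VI and s fl vi, are the parental types, so the F1 was S FL VI / s fl vi.
The two rarest classes, S fl VI and s FL vi, are the double crossovers. Comparing them with the parentals, only the fl allele has switched, so fl is the middle locus and the order is vi – fl – s.

fl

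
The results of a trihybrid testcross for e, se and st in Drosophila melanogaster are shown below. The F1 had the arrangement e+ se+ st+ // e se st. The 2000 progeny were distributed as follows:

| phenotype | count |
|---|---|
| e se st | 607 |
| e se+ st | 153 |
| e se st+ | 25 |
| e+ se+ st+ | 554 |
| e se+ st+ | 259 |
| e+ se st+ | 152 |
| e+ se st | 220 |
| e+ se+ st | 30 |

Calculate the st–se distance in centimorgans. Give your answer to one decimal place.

The two rarest classes, e+ se+ st and e se st+, are the double crossovers. Comparing them with the parentals, only the st allele has switched, so st is the middle locus and the order is se – st – e.
Crossovers in the se–st interval produce the single-crossover classes e+ se st+ and e se+ st (152 + 153 = 305) plus the double crossovers (55).
RF(se–st) = (305 + 55) / 2000 = 360/2000 = 0.1800 → 18.0 centimorgans.

18.0 centimorgans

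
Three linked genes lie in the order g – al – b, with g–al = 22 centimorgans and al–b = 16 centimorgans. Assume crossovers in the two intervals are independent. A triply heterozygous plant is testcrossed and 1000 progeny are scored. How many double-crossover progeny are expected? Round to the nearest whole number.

Map distances give recombination frequencies of 0.220 and 0.160 for the two intervals.
With no interference, expected double-crossover frequency = 0.220 × 0.160 = 0.03520.
Expected number = 0.03520 × 1000 = 35.20 ≈ 35.

35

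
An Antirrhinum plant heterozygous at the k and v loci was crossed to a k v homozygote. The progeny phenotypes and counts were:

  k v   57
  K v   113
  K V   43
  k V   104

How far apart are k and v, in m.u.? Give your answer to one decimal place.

31.5 m.u.

The two most frequent classes, K v (113) and k V (104), are the parental types, so the F1 was K v / k V.
The recombinant classes are K V and k v: 43 + 57 = 100.
Recombination frequency = 100/317 = 0.3155 ≈ 31.5%, i.e. 31.5 m.u.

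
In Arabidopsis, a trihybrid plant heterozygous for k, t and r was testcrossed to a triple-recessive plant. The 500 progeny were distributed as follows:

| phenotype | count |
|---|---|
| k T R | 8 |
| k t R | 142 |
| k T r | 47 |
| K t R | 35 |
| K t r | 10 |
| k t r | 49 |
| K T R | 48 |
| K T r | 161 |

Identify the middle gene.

t

The two most frequent reciprocal classes, k t R and K T r, are the parental types, so the F1 was k t R / K T r.
The two rarest classes, k T R and K t r, are the double crossovers. Comparing them with the parentals, only the t allele has switched, so t is the middle locus and the order is k – t – r.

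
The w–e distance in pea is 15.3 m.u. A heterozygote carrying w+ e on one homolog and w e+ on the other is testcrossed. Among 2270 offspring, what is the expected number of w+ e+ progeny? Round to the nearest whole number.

174

A map distance of 15.3 m.u. corresponds to a recombination frequency of 0.153.
The F1 is w+ e / w e+, so w+ e+ is a recombinant gamete class with expected frequency r/2 = 0.153/2 = 0.0765.
Expected number = 0.0765 × 2270 = 173.66 ≈ 174.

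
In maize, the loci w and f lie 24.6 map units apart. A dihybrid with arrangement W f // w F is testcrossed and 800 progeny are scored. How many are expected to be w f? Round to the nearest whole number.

A map distance of 24.6 map units corresponds to a recombination frequency of 0.246.
The F1 is W f / w F, so w f is a recombinant gamete class with expected frequency r/2 = 0.246/2 = 0.1230.
Expected number = 0.1230 × 800 = 98.40 ≈ 98.

98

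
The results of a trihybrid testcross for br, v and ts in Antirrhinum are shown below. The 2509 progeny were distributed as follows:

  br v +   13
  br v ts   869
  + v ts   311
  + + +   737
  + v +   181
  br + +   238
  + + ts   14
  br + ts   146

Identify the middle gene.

The two most frequent reciprocal classes, br v ts and + + +, are the parental types, so the F1 was br v ts / + + +.
The two rarest classes, br v + and + + ts, are the double crossovers. Comparing them with the parentals, only the ts allele has switched, so ts is the middle locus and the order is br – ts – v.

ts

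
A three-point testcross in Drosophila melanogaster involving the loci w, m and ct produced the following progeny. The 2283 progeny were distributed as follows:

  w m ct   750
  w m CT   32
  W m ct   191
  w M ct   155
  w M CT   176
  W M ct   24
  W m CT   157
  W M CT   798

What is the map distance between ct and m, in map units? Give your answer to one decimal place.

16.1 map units

The two most frequent reciprocal classes, W M CT and w m ct, are the parental types, so the F1 was W M CT / w m ct.
The two rarest classes, W M ct and w m CT, are the double crossovers. Comparing them with the parentals, only the ct allele has switched, so ct is the middle locus and the order is w – ct – m.
Crossovers in the ct–m interval produce the single-crossover classes W m CT and w M ct (157 + 155 = 312) plus the double crossovers (56).
RF(ct–m) = (312 + 56) / 2283 = 368/2283 = 0.1612 → 16.1 map units.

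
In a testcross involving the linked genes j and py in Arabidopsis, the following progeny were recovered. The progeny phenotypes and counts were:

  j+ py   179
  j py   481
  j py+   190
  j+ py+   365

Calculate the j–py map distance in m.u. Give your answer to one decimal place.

The two most frequent classes, j+ py+ (365) and j py (481), are the parental types, so the F1 was j+ py+ / j py.
The recombinant classes are j+ py and j py+: 179 + 190 = 369.
Recombination frequency = 369/1215 = 0.3037 ≈ 30.4%, i.e. 30.4 m.u.

30.4 m.u.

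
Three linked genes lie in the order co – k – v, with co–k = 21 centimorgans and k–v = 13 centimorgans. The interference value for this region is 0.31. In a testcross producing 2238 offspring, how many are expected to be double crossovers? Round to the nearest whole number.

Map distances give recombination frequencies of 0.210 and 0.130 for the two intervals.
With interference 0.31 (so coincidence = 0.69), expected double-crossover frequency = 0.210 × 0.130 × 0.69 = 0.01884.
Expected number = 0.01884 × 2238 = 42.16 ≈ 42.

42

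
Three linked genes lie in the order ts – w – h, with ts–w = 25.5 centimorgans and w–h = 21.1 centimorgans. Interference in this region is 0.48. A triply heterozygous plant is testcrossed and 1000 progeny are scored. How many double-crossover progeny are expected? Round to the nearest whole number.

Map distances give recombination frequencies of 0.255 and 0.211 for the two intervals.
With interference 0.48 (so coincidence = 0.52), expected double-crossover frequency = 0.255 × 0.211 × 0.52 = 0.02798.
Expected number = 0.02798 × 1000 = 27.98 ≈ 28.

28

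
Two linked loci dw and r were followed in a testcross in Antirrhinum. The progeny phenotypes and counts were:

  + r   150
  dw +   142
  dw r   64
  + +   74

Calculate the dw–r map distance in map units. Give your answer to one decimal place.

The two most frequent classes, + r (150) and dw + (142), are the parental types, so the F1 was + r / dw +.
The recombinant classes are + + and dw r: 74 + 64 = 138.
Recombination frequency = 138/430 = 0.3209 ≈ 32.1%, i.e. 32.1 map units.

32.1 map units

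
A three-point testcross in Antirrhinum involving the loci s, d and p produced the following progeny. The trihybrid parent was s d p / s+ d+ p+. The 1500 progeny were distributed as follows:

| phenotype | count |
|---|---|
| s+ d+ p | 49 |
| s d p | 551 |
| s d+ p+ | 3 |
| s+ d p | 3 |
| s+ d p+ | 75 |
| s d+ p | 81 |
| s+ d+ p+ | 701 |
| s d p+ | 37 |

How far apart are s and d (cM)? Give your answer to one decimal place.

The two rarest classes, s+ d p and s d+ p+, are the double crossovers. Comparing them with the parentals, only the s allele has switched, so s is the middle locus and the order is d – s – p.
Crossovers in the d–s interval produce the single-crossover classes s d+ p and s+ d p+ (81 + 75 = 156) plus the double crossovers (6).
RF(d–s) = (156 + 6) / 1500 = 162/1500 = 0.1080 → 10.8 cM.

10.8 cM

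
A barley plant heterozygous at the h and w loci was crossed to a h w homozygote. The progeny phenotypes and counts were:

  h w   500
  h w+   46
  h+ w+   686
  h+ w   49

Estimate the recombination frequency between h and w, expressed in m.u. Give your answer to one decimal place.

The two most frequent classes, h+ w+ (686) and h w (500), are the parental types, so the F1 was h+ w+ / h w.
The recombinant classes are h+ w and h w+: 49 + 46 = 95.
Recombination frequency = 95/1281 = 0.0742 ≈ 7.4%, i.e. 7.4 m.u.

7.4 m.u.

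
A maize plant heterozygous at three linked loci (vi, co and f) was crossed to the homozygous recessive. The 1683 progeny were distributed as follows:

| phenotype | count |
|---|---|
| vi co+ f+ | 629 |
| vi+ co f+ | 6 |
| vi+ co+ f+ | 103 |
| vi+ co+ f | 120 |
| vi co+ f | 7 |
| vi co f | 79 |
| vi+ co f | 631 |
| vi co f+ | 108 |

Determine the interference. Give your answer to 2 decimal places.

0.53

The two most frequent reciprocal classes, vi co+ f+ and vi+ co f, are the parental types, so the F1 was vi co+ f+ / vi+ co f.
The two rarest classes, vi co+ f and vi+ co f+, are the double crossovers. Comparing them with the parentals, only the f allele has switched, so f is the middle locus and the order is co – f – vi.
co–f: (228 + 13)/1683 = 0.1432; f–vi: (182 + 13)/1683 = 0.1159.
Expected DCO frequency = 0.1432 × 0.1159 ≈ 0.01660; observed = 13/1683 ≈ 0.00772.
Coefficient of coincidence = 0.00772/0.01660 ≈ 0.47; interference = 1 − 0.47 = 0.53.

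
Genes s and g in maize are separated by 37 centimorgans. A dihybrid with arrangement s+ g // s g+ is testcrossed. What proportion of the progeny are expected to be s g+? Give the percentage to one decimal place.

31.5%

A map distance of 37 centimorgans corresponds to a recombination frequency of 0.370.
The F1 is s+ g / s g+, so s g+ is a parental gamete class with expected frequency (1 − r)/2 = 0.630/2 = 0.3150.
That is 0.3150 = 31.5% of the progeny.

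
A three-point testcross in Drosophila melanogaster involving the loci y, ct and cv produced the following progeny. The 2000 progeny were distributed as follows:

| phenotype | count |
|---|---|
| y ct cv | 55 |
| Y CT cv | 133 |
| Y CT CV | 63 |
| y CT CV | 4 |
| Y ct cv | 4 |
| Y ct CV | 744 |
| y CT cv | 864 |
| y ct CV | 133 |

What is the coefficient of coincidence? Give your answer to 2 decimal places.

The two most frequent reciprocal classes, Y ct CV and y CT cv, are the parental types, so the F1 was Y ct CV / y CT cv.
The two rarest classes, Y ct cv and y CT CV, are the double crossovers. Comparing them with the parentals, only the cv allele has switched, so cv is the middle locus and the order is y – cv – ct.
y–cv: (266 + 8)/2000 = 0.1370; cv–ct: (118 + 8)/2000 = 0.0630.
Expected DCO frequency = 0.1370 × 0.0630 ≈ 0.00863; observed = 8/2000 ≈ 0.00400.
Coefficient of coincidence = 0.00400/0.00863 ≈ 0.46.

0.46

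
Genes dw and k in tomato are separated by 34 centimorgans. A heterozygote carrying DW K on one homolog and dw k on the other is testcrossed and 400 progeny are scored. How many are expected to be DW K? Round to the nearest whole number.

A map distance of 34 centimorgans corresponds to a recombination frequency of 0.340.
The F1 is DW K / dw k, so DW K is a parental gamete class with expected frequency (1 − r)/2 = 0.660/2 = 0.3300.
Expected number = 0.3300 × 400 = 132.00 ≈ 132.

132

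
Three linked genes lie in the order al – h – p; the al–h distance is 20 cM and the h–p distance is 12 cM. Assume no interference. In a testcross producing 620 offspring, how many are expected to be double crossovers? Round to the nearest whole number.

Map distances give recombination frequencies of 0.200 and 0.120 for the two intervals.
With no interference, expected double-crossover frequency = 0.200 × 0.120 = 0.02400.
Expected number = 0.02400 × 620 = 14.88 ≈ 15.

15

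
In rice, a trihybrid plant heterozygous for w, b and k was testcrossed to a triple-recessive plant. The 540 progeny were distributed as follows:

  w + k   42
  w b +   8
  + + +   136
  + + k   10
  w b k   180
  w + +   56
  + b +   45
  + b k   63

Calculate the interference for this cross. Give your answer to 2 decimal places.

The two most frequent reciprocal classes, + + + and w b k, are the parental types, so the F1 was + + + / w b k.
The two rarest classes, + + k and w b +, are the double crossovers. Comparing them with the parentals, only the k allele has switched, so k is the middle locus and the order is w – k – b.
w–k: (119 + 18)/540 = 0.2537; k–b: (87 + 18)/540 = 0.1944.
Expected DCO frequency = 0.2537 × 0.1944 ≈ 0.04932; observed = 18/540 ≈ 0.03333.
Coefficient of coincidence = 0.03333/0.04932 ≈ 0.68; interference = 1 − 0.68 = 0.32.

0.32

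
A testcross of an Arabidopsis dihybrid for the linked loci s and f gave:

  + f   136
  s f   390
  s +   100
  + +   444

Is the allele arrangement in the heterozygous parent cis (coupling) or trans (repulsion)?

The two most frequent classes are + + (444) and s f (390); these are the parental (non-recombinant) types.
So the F1 carried + + on one chromosome and s f on the other — the recessive alleles are on the same chromosome (cis / coupling).

cis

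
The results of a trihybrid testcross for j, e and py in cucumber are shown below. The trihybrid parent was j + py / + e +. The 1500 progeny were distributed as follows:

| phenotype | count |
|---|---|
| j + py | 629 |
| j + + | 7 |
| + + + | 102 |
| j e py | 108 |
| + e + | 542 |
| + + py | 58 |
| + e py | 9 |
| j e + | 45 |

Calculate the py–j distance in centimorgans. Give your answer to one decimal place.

The two rarest classes, j + + and + e py, are the double crossovers. Comparing them with the parentals, only the py allele has switched, so py is the middle locus and the order is j – py – e.
Crossovers in the j–py interval produce the single-crossover classes + + py and j e + (58 + 45 = 103) plus the double crossovers (16).
RF(j–py) = (103 + 16) / 1500 = 119/1500 = 0.0793 → 7.9 centimorgans.

7.9 centimorgans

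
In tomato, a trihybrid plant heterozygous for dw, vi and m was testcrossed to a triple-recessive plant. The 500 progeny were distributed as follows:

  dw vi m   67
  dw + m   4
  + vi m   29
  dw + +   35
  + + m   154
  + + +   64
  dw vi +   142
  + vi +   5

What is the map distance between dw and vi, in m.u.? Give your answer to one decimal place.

The two most frequent reciprocal classes, dw vi + and + + m, are the parental types, so the F1 was dw vi + / + + m.
The two rarest classes, + vi + and dw + m, are the double crossovers. Comparing them with the parentals, only the dw allele has switched, so dw is the middle locus and the order is m – dw – vi.
Crossovers in the dw–vi interval produce the single-crossover classes dw + + and + vi m (35 + 29 = 64) plus the double crossovers (9).
RF(dw–vi) = (64 + 9) / 500 = 73/500 = 0.1460 → 14.6 m.u.

14.6 m.u.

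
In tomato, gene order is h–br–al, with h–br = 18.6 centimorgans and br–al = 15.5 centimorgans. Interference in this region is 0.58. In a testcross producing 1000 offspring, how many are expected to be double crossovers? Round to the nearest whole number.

Map distances give recombination frequencies of 0.186 and 0.155 for the two intervals.
With interference 0.58 (so coincidence = 0.42), expected double-crossover frequency = 0.186 × 0.155 × 0.42 = 0.01211.
Expected number = 0.01211 × 1000 = 12.11 ≈ 12.

12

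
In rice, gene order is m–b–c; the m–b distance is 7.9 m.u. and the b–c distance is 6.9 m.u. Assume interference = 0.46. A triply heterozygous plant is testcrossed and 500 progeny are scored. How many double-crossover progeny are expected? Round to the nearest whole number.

Map distances give recombination frequencies of 0.079 and 0.069 for the two intervals.
With interference 0.46 (so coincidence = 0.54), expected double-crossover frequency = 0.079 × 0.069 × 0.54 = 0.00294.
Expected number = 0.00294 × 500 = 1.47 ≈ 1.

1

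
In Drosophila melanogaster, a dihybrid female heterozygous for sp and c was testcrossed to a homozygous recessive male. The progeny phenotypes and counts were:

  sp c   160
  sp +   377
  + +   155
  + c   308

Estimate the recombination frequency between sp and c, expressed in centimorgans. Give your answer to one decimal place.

The two most frequent classes, + c (308) and sp + (377), are the parental types, so the F1 was + c / sp +.
The recombinant classes are + + and sp c: 155 + 160 = 315.
Recombination frequency = 315/1000 = 0.3150 ≈ 31.5%, i.e. 31.5 centimorgans.

31.5 centimorgans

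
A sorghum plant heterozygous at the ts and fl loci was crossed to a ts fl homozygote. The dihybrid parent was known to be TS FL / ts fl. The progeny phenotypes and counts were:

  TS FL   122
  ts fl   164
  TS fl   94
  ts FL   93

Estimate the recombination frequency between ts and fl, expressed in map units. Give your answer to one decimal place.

The recombinant classes are TS fl and ts FL: 94 + 93 = 187.
Recombination frequency = 187/473 = 0.3953 ≈ 39.5%, i.e. 39.5 map units.

39.5 map units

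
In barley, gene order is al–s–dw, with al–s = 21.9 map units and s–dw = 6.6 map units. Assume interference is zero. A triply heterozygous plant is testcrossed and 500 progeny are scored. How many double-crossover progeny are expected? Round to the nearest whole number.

7

Map distances give recombination frequencies of 0.219 and 0.066 for the two intervals.
With no interference, expected double-crossover frequency = 0.219 × 0.066 = 0.01445.
Expected number = 0.01445 × 500 = 7.23 ≈ 7.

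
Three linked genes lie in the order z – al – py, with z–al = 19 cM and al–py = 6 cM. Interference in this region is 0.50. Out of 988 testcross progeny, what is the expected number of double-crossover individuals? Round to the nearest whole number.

6

Map distances give recombination frequencies of 0.190 and 0.060 for the two intervals.
With interference 0.50 (so coincidence = 0.50), expected double-crossover frequency = 0.190 × 0.060 × 0.50 = 0.00570.
Expected number = 0.00570 × 988 = 5.63 ≈ 6.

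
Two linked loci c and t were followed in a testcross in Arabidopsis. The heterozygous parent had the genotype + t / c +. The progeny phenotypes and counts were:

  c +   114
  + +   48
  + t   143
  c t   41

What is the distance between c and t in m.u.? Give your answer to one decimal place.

The recombinant classes are + + and c t: 48 + 41 = 89.
Recombination frequency = 89/346 = 0.2572 ≈ 25.7%, i.e. 25.7 m.u.

25.7 m.u.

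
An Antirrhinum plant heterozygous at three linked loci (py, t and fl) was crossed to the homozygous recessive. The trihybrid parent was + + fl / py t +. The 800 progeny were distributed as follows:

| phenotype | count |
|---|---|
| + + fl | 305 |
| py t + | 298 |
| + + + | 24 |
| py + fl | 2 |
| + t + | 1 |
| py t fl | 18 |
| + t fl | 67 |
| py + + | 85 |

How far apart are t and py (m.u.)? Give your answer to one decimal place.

19.4 m.u.

The two rarest classes, py + fl and + t +, are the double crossovers. Comparing them with the parentals, only the py allele has switched, so py is the middle locus and the order is t – py – fl.
Crossovers in the t–py interval produce the single-crossover classes + t fl and py + + (67 + 85 = 152) plus the double crossovers (3).
RF(t–py) = (152 + 3) / 800 = 155/800 = 0.1938 → 19.4 m.u.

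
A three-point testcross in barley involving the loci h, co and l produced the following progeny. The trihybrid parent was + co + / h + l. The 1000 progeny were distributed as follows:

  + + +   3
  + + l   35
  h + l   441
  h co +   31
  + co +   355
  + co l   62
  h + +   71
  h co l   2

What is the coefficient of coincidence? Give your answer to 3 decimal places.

0.510

The two rarest classes, + + + and h co l, are the double crossovers. Comparing them with the parentals, only the co allele has switched, so co is the middle locus and the order is l – co – h.
l–co: (133 + 5)/1000 = 0.1380; co–h: (66 + 5)/1000 = 0.0710.
Expected DCO frequency = 0.1380 × 0.0710 ≈ 0.00980; observed = 5/1000 ≈ 0.00500.
Coefficient of coincidence = 0.00500/0.00980 ≈ 0.510.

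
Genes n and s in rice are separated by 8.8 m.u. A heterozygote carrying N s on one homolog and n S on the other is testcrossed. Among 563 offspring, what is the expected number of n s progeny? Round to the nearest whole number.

A map distance of 8.8 m.u. corresponds to a recombination frequency of 0.088.
The F1 is N s / n S, so n s is a recombinant gamete class with expected frequency r/2 = 0.088/2 = 0.0440.
Expected number = 0.0440 × 563 = 24.77 ≈ 25.

25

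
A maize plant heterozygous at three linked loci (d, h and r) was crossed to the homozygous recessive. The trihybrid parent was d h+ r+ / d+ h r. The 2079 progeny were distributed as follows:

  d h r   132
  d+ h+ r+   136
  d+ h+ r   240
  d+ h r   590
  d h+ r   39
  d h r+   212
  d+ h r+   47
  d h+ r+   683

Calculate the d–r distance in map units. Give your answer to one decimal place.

17.0 map units

The two rarest classes, d h+ r and d+ h r+, are the double crossovers. Comparing them with the parentals, only the r allele has switched, so r is the middle locus and the order is d – r – h.
Crossovers in the d–r interval produce the single-crossover classes d+ h+ r+ and d h r (136 + 132 = 268) plus the double crossovers (86).
RF(d–r) = (268 + 86) / 2079 = 354/2079 = 0.1703 → 17.0 map units.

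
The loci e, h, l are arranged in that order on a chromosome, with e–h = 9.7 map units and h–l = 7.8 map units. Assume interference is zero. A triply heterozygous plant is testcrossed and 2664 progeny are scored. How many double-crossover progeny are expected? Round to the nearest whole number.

Map distances give recombination frequencies of 0.097 and 0.078 for the two intervals.
With no interference, expected double-crossover frequency = 0.097 × 0.078 = 0.00757.
Expected number = 0.00757 × 2664 = 20.16 ≈ 20.

20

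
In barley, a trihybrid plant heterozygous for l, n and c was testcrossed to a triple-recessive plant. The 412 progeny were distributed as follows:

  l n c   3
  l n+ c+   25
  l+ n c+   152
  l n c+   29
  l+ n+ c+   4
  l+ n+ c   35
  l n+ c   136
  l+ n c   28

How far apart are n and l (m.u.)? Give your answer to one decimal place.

17.2 m.u.

The two most frequent reciprocal classes, l+ n c+ and l n+ c, are the parental types, so the F1 was l+ n c+ / l n+ c.
The two rarest classes, l+ n+ c+ and l n c, are the double crossovers. Comparing them with the parentals, only the n allele has switched, so n is the middle locus and the order is l – n – c.
Crossovers in the l–n interval produce the single-crossover classes l n c+ and l+ n+ c (29 + 35 = 64) plus the double crossovers (7).
RF(l–n) = (64 + 7) / 412 = 71/412 = 0.1723 → 17.2 m.u.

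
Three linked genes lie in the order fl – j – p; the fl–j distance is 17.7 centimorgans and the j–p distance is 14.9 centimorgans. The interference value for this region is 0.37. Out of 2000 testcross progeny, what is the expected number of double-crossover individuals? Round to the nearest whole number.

33

Map distances give recombination frequencies of 0.177 and 0.149 for the two intervals.
With interference 0.37 (so coincidence = 0.63), expected double-crossover frequency = 0.177 × 0.149 × 0.63 = 0.01661.
Expected number = 0.01661 × 2000 = 33.23 ≈ 33.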